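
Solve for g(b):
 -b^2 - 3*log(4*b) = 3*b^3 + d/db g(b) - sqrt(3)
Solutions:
 g(b) = C1 - 3*b^4/4 - b^3/3 - 3*b*log(b) - b*log(64) + sqrt(3)*b + 3*b


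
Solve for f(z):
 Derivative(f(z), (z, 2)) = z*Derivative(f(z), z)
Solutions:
 f(z) = C1 + C2*erfi(sqrt(2)*z/2)


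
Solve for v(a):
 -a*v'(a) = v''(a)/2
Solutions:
 v(a) = C1 + C2*erf(a)


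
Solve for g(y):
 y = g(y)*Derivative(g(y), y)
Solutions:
 g(y) = -sqrt(C1 + y^2)
 g(y) = sqrt(C1 + y^2)


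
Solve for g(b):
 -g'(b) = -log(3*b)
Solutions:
 g(b) = C1 + b*log(b) - b + b*log(3)


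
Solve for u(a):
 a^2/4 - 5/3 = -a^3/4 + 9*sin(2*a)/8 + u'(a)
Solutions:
 u(a) = C1 + a^4/16 + a^3/12 - 5*a/3 + 9*cos(2*a)/16


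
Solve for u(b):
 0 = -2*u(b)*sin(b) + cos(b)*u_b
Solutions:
 u(b) = C1/cos(b)^2


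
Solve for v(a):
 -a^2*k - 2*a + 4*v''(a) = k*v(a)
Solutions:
 v(a) = C1*exp(-a*sqrt(k)/2) + C2*exp(a*sqrt(k)/2) - a^2 - 2*a/k - 8/k


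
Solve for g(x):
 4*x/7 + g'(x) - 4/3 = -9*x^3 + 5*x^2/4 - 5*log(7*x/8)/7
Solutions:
 g(x) = C1 - 9*x^4/4 + 5*x^3/12 - 2*x^2/7 - 5*x*log(x)/7 - 5*x*log(7)/7 + 15*x*log(2)/7 + 43*x/21


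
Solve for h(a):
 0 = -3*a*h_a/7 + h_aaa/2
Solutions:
 h(a) = C1 + Integral(C2*airyai(6^(1/3)*7^(2/3)*a/7) + C3*airybi(6^(1/3)*7^(2/3)*a/7), a)


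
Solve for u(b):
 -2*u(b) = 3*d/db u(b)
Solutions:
 u(b) = C1*exp(-2*b/3)


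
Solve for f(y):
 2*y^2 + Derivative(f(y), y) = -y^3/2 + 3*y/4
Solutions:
 f(y) = C1 - y^4/8 - 2*y^3/3 + 3*y^2/8


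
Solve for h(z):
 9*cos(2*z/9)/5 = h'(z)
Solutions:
 h(z) = C1 + 81*sin(2*z/9)/10


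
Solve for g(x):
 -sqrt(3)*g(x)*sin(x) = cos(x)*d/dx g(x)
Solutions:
 g(x) = C1*cos(x)^(sqrt(3))


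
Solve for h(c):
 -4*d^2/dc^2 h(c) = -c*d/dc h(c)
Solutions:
 h(c) = C1 + C2*erfi(sqrt(2)*c/4)


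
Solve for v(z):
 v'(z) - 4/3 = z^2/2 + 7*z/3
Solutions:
 v(z) = C1 + z^3/6 + 7*z^2/6 + 4*z/3


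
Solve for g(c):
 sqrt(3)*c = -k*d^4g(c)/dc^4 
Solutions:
 g(c) = C1 + C2*c + C3*c^2 + C4*c^3 - sqrt(3)*c^5/(120*k)


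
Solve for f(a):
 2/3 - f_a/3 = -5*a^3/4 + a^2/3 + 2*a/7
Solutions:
 f(a) = C1 + 15*a^4/16 - a^3/3 - 3*a^2/7 + 2*a


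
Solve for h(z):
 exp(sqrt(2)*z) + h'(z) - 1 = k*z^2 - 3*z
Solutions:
 h(z) = C1 + k*z^3/3 - 3*z^2/2 + z - sqrt(2)*exp(sqrt(2)*z)/2


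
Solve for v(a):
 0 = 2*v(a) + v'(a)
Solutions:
 v(a) = C1*exp(-2*a)


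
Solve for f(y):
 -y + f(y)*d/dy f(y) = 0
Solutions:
 f(y) = -sqrt(C1 + y^2)
 f(y) = sqrt(C1 + y^2)


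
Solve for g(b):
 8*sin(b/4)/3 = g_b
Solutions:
 g(b) = C1 - 32*cos(b/4)/3


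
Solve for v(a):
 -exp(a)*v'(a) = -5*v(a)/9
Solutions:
 v(a) = C1*exp(-5*exp(-a)/9)


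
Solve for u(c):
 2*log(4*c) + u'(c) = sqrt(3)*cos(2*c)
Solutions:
 u(c) = C1 - 2*c*log(c) - 4*c*log(2) + 2*c + sqrt(3)*sin(2*c)/2


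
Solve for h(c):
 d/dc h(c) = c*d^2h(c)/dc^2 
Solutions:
 h(c) = C1 + C2*c^2


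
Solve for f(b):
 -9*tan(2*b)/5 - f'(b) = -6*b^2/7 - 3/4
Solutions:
 f(b) = C1 + 2*b^3/7 + 3*b/4 + 9*log(cos(2*b))/10


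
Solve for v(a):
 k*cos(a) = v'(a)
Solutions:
 v(a) = C1 + k*sin(a)


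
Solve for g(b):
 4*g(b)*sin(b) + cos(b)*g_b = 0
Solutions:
 g(b) = C1*cos(b)^4


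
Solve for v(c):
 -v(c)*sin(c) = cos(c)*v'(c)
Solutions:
 v(c) = C1*cos(c)


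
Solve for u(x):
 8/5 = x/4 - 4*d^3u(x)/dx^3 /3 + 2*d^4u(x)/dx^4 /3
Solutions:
 u(x) = C1 + C2*x + C3*x^2 + C4*exp(2*x) + x^4/128 - 59*x^3/320


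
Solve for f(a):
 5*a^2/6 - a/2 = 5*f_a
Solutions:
 f(a) = C1 + a^3/18 - a^2/20


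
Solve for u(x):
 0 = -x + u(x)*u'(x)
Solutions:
 u(x) = -sqrt(C1 + x^2)
 u(x) = sqrt(C1 + x^2)


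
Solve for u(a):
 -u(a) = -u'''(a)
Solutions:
 u(a) = C3*exp(a) + (C1*sin(sqrt(3)*a/2) + C2*cos(sqrt(3)*a/2))*exp(-a/2)


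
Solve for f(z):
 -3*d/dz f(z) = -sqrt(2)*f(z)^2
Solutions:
 f(z) = -3/(C1 + sqrt(2)*z)


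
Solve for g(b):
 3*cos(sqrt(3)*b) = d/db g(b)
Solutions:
 g(b) = C1 + sqrt(3)*sin(sqrt(3)*b)


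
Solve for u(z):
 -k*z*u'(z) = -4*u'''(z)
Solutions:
 u(z) = C1 + Integral(C2*airyai(2^(1/3)*k^(1/3)*z/2) + C3*airybi(2^(1/3)*k^(1/3)*z/2), z)


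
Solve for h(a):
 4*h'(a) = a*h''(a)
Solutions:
 h(a) = C1 + C2*a^5


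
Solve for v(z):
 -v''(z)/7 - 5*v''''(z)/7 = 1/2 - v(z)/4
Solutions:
 v(z) = C1*exp(-sqrt(2)*z/2) + C2*exp(sqrt(2)*z/2) + C3*sin(sqrt(70)*z/10) + C4*cos(sqrt(70)*z/10) + 2


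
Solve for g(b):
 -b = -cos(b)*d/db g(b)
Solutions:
 g(b) = C1 + Integral(b/cos(b), b)


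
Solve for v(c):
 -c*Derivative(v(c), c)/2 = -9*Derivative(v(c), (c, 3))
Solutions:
 v(c) = C1 + Integral(C2*airyai(12^(1/3)*c/6) + C3*airybi(12^(1/3)*c/6), c)


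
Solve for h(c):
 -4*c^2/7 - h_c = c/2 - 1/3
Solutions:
 h(c) = C1 - 4*c^3/21 - c^2/4 + c/3


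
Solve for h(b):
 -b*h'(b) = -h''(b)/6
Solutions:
 h(b) = C1 + C2*erfi(sqrt(3)*b)


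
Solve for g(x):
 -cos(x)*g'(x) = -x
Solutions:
 g(x) = C1 + Integral(x/cos(x), x)


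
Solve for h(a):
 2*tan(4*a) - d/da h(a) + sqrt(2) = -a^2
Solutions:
 h(a) = C1 + a^3/3 + sqrt(2)*a - log(cos(4*a))/2


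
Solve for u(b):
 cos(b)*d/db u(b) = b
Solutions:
 u(b) = C1 + Integral(b/cos(b), b)


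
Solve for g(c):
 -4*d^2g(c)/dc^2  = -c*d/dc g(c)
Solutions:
 g(c) = C1 + C2*erfi(sqrt(2)*c/4)


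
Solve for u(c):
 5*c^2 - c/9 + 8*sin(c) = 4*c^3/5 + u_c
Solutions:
 u(c) = C1 - c^4/5 + 5*c^3/3 - c^2/18 - 8*cos(c)


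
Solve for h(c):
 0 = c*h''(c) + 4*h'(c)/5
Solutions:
 h(c) = C1 + C2*c^(1/5)


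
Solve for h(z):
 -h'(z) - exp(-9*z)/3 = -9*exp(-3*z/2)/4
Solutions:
 h(z) = C1 + exp(-9*z)/27 - 3*exp(-3*z/2)/2


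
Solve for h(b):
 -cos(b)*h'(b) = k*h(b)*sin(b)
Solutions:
 h(b) = C1*exp(k*log(cos(b)))


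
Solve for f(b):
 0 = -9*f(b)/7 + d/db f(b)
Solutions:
 f(b) = C1*exp(9*b/7)


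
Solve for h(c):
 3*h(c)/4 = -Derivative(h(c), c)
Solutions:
 h(c) = C1*exp(-3*c/4)


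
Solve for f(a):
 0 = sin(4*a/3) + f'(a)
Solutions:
 f(a) = C1 + 3*cos(4*a/3)/4


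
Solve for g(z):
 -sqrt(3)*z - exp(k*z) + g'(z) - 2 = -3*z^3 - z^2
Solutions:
 g(z) = C1 - 3*z^4/4 - z^3/3 + sqrt(3)*z^2/2 + 2*z + exp(k*z)/k


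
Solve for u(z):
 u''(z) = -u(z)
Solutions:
 u(z) = C1*sin(z) + C2*cos(z)


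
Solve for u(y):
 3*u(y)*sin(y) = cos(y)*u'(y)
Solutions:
 u(y) = C1/cos(y)^3


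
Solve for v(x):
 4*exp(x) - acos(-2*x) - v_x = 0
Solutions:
 v(x) = C1 - x*acos(-2*x) - sqrt(1 - 4*x^2)/2 + 4*exp(x)


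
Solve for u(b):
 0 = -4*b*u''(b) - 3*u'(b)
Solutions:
 u(b) = C1 + C2*b^(1/4)


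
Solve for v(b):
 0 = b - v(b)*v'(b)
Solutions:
 v(b) = -sqrt(C1 + b^2)
 v(b) = sqrt(C1 + b^2)


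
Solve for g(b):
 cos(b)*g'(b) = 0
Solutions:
 g(b) = C1


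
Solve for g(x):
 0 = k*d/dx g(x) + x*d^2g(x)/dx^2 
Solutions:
 g(x) = C1 + x^(1 - re(k))*(C2*sin(log(x)*Abs(im(k))) + C3*cos(log(x)*im(k)))


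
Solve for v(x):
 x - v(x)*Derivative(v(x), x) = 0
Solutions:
 v(x) = -sqrt(C1 + x^2)
 v(x) = sqrt(C1 + x^2)


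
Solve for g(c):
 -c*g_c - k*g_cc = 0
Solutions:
 g(c) = C1 + C2*sqrt(k)*erf(sqrt(2)*c*sqrt(1/k)/2)


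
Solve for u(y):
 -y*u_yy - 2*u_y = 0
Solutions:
 u(y) = C1 + C2/y


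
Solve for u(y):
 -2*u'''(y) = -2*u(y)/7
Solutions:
 u(y) = C3*exp(7^(2/3)*y/7) + (C1*sin(sqrt(3)*7^(2/3)*y/14) + C2*cos(sqrt(3)*7^(2/3)*y/14))*exp(-7^(2/3)*y/14)


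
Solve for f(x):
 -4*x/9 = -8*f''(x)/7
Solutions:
 f(x) = C1 + C2*x + 7*x^3/108


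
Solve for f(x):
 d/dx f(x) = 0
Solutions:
 f(x) = C1


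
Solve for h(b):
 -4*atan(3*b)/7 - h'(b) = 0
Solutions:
 h(b) = C1 - 4*b*atan(3*b)/7 + 2*log(9*b^2 + 1)/21


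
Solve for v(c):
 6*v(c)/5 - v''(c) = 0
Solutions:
 v(c) = C1*exp(-sqrt(30)*c/5) + C2*exp(sqrt(30)*c/5)


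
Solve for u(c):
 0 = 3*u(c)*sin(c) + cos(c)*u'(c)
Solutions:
 u(c) = C1*cos(c)^3


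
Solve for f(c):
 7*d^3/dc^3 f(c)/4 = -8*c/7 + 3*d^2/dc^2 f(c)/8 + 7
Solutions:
 f(c) = C1 + C2*c + C3*exp(3*c/14) + 32*c^3/63 - 20*c^2/9


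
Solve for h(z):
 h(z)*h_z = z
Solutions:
 h(z) = -sqrt(C1 + z^2)
 h(z) = sqrt(C1 + z^2)


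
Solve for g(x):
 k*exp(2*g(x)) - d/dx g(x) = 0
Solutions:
 g(x) = log(-sqrt(-1/(C1 + k*x))) - log(2)/2
 g(x) = log(-1/(C1 + k*x))/2 - log(2)/2


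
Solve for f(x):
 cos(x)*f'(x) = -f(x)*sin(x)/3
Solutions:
 f(x) = C1*cos(x)^(1/3)


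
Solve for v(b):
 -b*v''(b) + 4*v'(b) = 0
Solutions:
 v(b) = C1 + C2*b^5


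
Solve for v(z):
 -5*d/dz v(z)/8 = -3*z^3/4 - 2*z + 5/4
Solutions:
 v(z) = C1 + 3*z^4/10 + 8*z^2/5 - 2*z


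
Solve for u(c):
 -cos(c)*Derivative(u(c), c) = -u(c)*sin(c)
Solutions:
 u(c) = C1/cos(c)


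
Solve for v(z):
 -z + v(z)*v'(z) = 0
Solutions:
 v(z) = -sqrt(C1 + z^2)
 v(z) = sqrt(C1 + z^2)


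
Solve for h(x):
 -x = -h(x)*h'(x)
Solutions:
 h(x) = -sqrt(C1 + x^2)
 h(x) = sqrt(C1 + x^2)


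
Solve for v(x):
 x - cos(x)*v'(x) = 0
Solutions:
 v(x) = C1 + Integral(x/cos(x), x)


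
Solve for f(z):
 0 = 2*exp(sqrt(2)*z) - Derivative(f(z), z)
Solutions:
 f(z) = C1 + sqrt(2)*exp(sqrt(2)*z)


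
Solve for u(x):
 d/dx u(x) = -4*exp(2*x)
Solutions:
 u(x) = C1 - 2*exp(2*x)


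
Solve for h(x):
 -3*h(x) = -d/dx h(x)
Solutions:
 h(x) = C1*exp(3*x)


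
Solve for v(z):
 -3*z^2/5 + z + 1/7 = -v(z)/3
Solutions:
 v(z) = 9*z^2/5 - 3*z - 3/7


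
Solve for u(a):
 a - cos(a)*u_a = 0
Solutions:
 u(a) = C1 + Integral(a/cos(a), a)


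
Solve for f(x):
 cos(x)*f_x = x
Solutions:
 f(x) = C1 + Integral(x/cos(x), x)


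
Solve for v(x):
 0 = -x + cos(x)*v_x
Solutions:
 v(x) = C1 + Integral(x/cos(x), x)


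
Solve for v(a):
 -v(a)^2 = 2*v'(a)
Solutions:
 v(a) = 2/(C1 + a)


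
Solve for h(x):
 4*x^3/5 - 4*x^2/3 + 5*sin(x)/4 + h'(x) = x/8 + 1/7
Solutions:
 h(x) = C1 - x^4/5 + 4*x^3/9 + x^2/16 + x/7 + 5*cos(x)/4


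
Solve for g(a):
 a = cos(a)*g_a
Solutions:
 g(a) = C1 + Integral(a/cos(a), a)


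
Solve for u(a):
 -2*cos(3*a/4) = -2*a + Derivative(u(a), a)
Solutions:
 u(a) = C1 + a^2 - 8*sin(3*a/4)/3


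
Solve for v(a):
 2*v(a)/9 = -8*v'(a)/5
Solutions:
 v(a) = C1*exp(-5*a/36)


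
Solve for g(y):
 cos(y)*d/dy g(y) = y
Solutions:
 g(y) = C1 + Integral(y/cos(y), y)


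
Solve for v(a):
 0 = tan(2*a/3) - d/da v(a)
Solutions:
 v(a) = C1 - 3*log(cos(2*a/3))/2


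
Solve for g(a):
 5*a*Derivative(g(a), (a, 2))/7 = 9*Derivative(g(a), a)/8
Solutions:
 g(a) = C1 + C2*a^(103/40)


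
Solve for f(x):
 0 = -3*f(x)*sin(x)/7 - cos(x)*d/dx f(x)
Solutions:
 f(x) = C1*cos(x)^(3/7)


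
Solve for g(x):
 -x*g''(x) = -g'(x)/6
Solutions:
 g(x) = C1 + C2*x^(7/6)


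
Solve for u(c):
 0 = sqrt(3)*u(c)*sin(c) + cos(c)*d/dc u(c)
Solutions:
 u(c) = C1*cos(c)^(sqrt(3))


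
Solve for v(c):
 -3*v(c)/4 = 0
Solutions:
 v(c) = 0


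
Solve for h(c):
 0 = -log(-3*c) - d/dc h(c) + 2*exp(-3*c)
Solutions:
 h(c) = C1 - c*log(-c) + c*(1 - log(3)) - 2*exp(-3*c)/3


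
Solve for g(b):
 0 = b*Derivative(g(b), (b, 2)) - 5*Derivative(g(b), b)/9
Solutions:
 g(b) = C1 + C2*b^(14/9)


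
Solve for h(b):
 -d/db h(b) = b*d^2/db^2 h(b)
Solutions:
 h(b) = C1 + C2*log(b)


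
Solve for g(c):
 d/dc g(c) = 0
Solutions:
 g(c) = C1


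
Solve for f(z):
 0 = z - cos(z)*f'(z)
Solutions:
 f(z) = C1 + Integral(z/cos(z), z)


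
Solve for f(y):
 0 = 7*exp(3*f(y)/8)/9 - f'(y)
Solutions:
 f(y) = 8*log(-1/(C1 + 7*y))/3 + 8*log(3)/3 + 8*log(2)
 f(y) = 8*log((-1/(C1 + 7*y))^(1/3)*(-3^(1/3) - 3^(5/6)*I))
 f(y) = 8*log((-1/(C1 + 7*y))^(1/3)*(-3^(1/3) + 3^(5/6)*I))


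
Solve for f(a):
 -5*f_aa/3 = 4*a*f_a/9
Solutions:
 f(a) = C1 + C2*erf(sqrt(30)*a/15)


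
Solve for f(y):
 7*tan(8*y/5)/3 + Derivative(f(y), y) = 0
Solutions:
 f(y) = C1 + 35*log(cos(8*y/5))/24


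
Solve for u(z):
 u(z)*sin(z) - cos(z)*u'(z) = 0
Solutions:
 u(z) = C1/cos(z)


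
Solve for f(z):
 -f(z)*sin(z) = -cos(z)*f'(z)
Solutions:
 f(z) = C1/cos(z)


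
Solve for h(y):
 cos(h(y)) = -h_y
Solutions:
 h(y) = pi - asin((C1 + exp(2*y))/(C1 - exp(2*y)))
 h(y) = asin((C1 + exp(2*y))/(C1 - exp(2*y)))


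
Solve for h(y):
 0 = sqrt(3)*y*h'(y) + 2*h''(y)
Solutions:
 h(y) = C1 + C2*erf(3^(1/4)*y/2)


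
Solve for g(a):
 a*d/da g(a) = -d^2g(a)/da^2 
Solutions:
 g(a) = C1 + C2*erf(sqrt(2)*a/2)


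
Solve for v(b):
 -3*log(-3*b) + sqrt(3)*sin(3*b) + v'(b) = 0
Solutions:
 v(b) = C1 + 3*b*log(-b) - 3*b + 3*b*log(3) + sqrt(3)*cos(3*b)/3


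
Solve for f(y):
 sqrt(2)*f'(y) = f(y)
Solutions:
 f(y) = C1*exp(sqrt(2)*y/2)


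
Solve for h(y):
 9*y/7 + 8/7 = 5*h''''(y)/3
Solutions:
 h(y) = C1 + C2*y + C3*y^2 + C4*y^3 + 9*y^5/1400 + y^4/35


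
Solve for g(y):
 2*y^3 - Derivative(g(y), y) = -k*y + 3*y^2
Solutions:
 g(y) = C1 + k*y^2/2 + y^4/2 - y^3


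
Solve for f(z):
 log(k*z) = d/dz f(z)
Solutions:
 f(z) = C1 + z*log(k*z) - z


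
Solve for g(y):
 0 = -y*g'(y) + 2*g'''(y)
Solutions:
 g(y) = C1 + Integral(C2*airyai(2^(2/3)*y/2) + C3*airybi(2^(2/3)*y/2), y)


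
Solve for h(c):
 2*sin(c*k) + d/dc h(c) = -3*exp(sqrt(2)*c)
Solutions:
 h(c) = C1 - 3*sqrt(2)*exp(sqrt(2)*c)/2 + 2*cos(c*k)/k


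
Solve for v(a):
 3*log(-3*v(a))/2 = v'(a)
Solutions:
 -2*Integral(1/(log(-_y) + log(3)), (_y, v(a)))/3 = C1 - a


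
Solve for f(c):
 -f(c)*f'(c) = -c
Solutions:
 f(c) = -sqrt(C1 + c^2)
 f(c) = sqrt(C1 + c^2)


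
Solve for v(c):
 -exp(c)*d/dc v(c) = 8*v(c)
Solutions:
 v(c) = C1*exp(8*exp(-c))


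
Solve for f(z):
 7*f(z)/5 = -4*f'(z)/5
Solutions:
 f(z) = C1*exp(-7*z/4)


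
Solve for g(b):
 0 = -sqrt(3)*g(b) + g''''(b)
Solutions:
 g(b) = C1*exp(-3^(1/8)*b) + C2*exp(3^(1/8)*b) + C3*sin(3^(1/8)*b) + C4*cos(3^(1/8)*b)


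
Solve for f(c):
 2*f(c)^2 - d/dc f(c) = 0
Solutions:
 f(c) = -1/(C1 + 2*c)


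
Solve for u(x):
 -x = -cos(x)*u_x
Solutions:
 u(x) = C1 + Integral(x/cos(x), x)


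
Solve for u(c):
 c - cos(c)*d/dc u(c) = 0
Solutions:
 u(c) = C1 + Integral(c/cos(c), c)


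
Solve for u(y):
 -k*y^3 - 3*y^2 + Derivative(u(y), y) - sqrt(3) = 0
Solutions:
 u(y) = C1 + k*y^4/4 + y^3 + sqrt(3)*y


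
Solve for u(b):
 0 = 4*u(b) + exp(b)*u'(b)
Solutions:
 u(b) = C1*exp(4*exp(-b))


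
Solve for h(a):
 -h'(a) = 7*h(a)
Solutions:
 h(a) = C1*exp(-7*a)


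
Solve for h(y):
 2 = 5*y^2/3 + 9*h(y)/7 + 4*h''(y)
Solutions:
 h(y) = C1*sin(3*sqrt(7)*y/14) + C2*cos(3*sqrt(7)*y/14) - 35*y^2/27 + 2338/243


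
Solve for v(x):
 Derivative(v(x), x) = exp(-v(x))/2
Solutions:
 v(x) = log(C1 + x/2)


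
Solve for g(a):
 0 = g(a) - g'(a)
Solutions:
 g(a) = C1*exp(a)


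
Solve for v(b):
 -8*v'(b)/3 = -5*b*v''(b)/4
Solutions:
 v(b) = C1 + C2*b^(47/15)


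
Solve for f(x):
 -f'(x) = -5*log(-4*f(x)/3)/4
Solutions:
 -4*Integral(1/(log(-_y) - log(3) + 2*log(2)), (_y, f(x)))/5 = C1 - x


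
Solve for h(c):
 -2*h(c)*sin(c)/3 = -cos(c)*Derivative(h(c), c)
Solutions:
 h(c) = C1/cos(c)^(2/3)


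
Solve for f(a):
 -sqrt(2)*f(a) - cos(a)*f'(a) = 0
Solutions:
 f(a) = C1*(sin(a) - 1)^(sqrt(2)/2)/(sin(a) + 1)^(sqrt(2)/2)


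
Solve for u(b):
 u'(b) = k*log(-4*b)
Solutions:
 u(b) = C1 + b*k*log(-b) + b*k*(-1 + 2*log(2))


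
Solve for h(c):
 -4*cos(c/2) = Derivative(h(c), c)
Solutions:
 h(c) = C1 - 8*sin(c/2)


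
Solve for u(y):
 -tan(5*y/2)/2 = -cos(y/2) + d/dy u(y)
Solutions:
 u(y) = C1 + log(cos(5*y/2))/5 + 2*sin(y/2)


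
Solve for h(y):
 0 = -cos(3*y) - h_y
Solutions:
 h(y) = C1 - sin(3*y)/3


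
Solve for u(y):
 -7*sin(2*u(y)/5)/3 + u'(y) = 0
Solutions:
 -7*y/3 + 5*log(cos(2*u(y)/5) - 1)/4 - 5*log(cos(2*u(y)/5) + 1)/4 = C1


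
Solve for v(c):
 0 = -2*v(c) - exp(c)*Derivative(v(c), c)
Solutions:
 v(c) = C1*exp(2*exp(-c))


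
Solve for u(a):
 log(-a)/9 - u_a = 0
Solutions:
 u(a) = C1 + a*log(-a)/9 - a/9


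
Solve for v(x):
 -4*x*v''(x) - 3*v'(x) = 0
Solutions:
 v(x) = C1 + C2*x^(1/4)


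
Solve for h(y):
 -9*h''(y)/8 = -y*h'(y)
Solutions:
 h(y) = C1 + C2*erfi(2*y/3)


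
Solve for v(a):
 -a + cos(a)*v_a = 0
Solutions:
 v(a) = C1 + Integral(a/cos(a), a)


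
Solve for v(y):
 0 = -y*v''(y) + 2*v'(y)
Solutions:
 v(y) = C1 + C2*y^3


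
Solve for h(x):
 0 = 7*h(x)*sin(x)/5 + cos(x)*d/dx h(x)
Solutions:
 h(x) = C1*cos(x)^(7/5)


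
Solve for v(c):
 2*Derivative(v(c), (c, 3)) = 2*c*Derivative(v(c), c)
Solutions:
 v(c) = C1 + Integral(C2*airyai(c) + C3*airybi(c), c)


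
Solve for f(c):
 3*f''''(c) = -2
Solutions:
 f(c) = C1 + C2*c + C3*c^2 + C4*c^3 - c^4/36


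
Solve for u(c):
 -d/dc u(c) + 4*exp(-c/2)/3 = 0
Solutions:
 u(c) = C1 - 8*exp(-c/2)/3


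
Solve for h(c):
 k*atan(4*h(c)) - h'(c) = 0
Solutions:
 Integral(1/atan(4*_y), (_y, h(c))) = C1 + c*k


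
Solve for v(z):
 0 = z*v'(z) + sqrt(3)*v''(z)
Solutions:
 v(z) = C1 + C2*erf(sqrt(2)*3^(3/4)*z/6)


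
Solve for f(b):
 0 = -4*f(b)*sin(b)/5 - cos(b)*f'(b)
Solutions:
 f(b) = C1*cos(b)^(4/5)


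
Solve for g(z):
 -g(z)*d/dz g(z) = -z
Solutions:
 g(z) = -sqrt(C1 + z^2)
 g(z) = sqrt(C1 + z^2)


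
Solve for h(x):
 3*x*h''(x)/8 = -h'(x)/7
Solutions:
 h(x) = C1 + C2*x^(13/21)


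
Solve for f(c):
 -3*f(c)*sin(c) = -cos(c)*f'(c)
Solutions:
 f(c) = C1/cos(c)^3


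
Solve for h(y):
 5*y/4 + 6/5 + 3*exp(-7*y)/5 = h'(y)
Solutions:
 h(y) = C1 + 5*y^2/8 + 6*y/5 - 3*exp(-7*y)/35


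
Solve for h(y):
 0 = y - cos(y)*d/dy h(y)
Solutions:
 h(y) = C1 + Integral(y/cos(y), y)


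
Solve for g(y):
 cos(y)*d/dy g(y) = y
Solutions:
 g(y) = C1 + Integral(y/cos(y), y)


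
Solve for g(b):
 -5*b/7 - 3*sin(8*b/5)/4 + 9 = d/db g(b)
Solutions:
 g(b) = C1 - 5*b^2/14 + 9*b + 15*cos(8*b/5)/32


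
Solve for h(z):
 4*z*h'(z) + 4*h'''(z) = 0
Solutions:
 h(z) = C1 + Integral(C2*airyai(-z) + C3*airybi(-z), z)


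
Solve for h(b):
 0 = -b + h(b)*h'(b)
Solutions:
 h(b) = -sqrt(C1 + b^2)
 h(b) = sqrt(C1 + b^2)


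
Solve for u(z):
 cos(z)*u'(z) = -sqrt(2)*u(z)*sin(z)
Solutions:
 u(z) = C1*cos(z)^(sqrt(2))


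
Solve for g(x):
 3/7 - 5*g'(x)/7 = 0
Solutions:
 g(x) = C1 + 3*x/5


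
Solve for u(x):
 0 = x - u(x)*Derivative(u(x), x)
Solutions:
 u(x) = -sqrt(C1 + x^2)
 u(x) = sqrt(C1 + x^2)


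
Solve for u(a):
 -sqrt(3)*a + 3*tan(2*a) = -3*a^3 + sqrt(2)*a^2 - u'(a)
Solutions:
 u(a) = C1 - 3*a^4/4 + sqrt(2)*a^3/3 + sqrt(3)*a^2/2 + 3*log(cos(2*a))/2


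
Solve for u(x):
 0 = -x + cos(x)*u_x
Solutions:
 u(x) = C1 + Integral(x/cos(x), x)


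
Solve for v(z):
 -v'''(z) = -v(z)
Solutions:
 v(z) = C3*exp(z) + (C1*sin(sqrt(3)*z/2) + C2*cos(sqrt(3)*z/2))*exp(-z/2)


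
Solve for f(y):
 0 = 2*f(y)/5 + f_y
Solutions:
 f(y) = C1*exp(-2*y/5)


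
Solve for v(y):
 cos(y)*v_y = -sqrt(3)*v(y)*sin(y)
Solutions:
 v(y) = C1*cos(y)^(sqrt(3))


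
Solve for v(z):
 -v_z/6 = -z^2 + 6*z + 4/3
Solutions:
 v(z) = C1 + 2*z^3 - 18*z^2 - 8*z


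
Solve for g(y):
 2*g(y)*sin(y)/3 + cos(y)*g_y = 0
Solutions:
 g(y) = C1*cos(y)^(2/3)


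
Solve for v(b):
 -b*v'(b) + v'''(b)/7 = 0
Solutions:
 v(b) = C1 + Integral(C2*airyai(7^(1/3)*b) + C3*airybi(7^(1/3)*b), b)


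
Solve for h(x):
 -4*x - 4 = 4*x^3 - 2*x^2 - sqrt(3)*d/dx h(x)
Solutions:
 h(x) = C1 + sqrt(3)*x^4/3 - 2*sqrt(3)*x^3/9 + 2*sqrt(3)*x^2/3 + 4*sqrt(3)*x/3


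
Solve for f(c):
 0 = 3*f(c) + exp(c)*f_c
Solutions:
 f(c) = C1*exp(3*exp(-c))


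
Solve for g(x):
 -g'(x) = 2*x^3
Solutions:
 g(x) = C1 - x^4/2


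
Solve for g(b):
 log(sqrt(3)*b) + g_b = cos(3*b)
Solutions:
 g(b) = C1 - b*log(b) - b*log(3)/2 + b + sin(3*b)/3


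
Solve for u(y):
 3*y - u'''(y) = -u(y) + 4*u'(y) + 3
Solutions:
 u(y) = C1*exp(-y*(-8*18^(1/3)/(9 + sqrt(849))^(1/3) + 12^(1/3)*(9 + sqrt(849))^(1/3))/12)*sin(2^(1/3)*3^(1/6)*y*(2/(9 + sqrt(849))^(1/3) + 2^(1/3)*3^(2/3)*(9 + sqrt(849))^(1/3)/12)) + C2*exp(-y*(-8*18^(1/3)/(9 + sqrt(849))^(1/3) + 12^(1/3)*(9 + sqrt(849))^(1/3))/12)*cos(2^(1/3)*3^(1/6)*y*(2/(9 + sqrt(849))^(1/3) + 2^(1/3)*3^(2/3)*(9 + sqrt(849))^(1/3)/12)) + C3*exp(y*(-8*18^(1/3)/(9 + sqrt(849))^(1/3) + 12^(1/3)*(9 + sqrt(849))^(1/3))/6) - 3*y - 9


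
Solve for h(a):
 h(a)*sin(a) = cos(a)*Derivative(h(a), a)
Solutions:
 h(a) = C1/cos(a)


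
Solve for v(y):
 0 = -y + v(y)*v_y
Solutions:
 v(y) = -sqrt(C1 + y^2)
 v(y) = sqrt(C1 + y^2)


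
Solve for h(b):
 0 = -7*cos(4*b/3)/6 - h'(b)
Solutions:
 h(b) = C1 - 7*sin(4*b/3)/8


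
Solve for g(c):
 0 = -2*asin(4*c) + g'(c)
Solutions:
 g(c) = C1 + 2*c*asin(4*c) + sqrt(1 - 16*c^2)/2


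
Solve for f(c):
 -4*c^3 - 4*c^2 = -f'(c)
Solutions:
 f(c) = C1 + c^4 + 4*c^3/3


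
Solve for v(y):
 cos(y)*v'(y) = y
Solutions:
 v(y) = C1 + Integral(y/cos(y), y)


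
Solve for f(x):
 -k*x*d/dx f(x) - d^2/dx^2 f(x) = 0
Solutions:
 f(x) = Piecewise((-sqrt(2)*sqrt(pi)*C1*erf(sqrt(2)*sqrt(k)*x/2)/(2*sqrt(k)) - C2, (k > 0) | (k < 0)), (-C1*x - C2, True))


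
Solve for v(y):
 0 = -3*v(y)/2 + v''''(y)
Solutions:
 v(y) = C1*exp(-2^(3/4)*3^(1/4)*y/2) + C2*exp(2^(3/4)*3^(1/4)*y/2) + C3*sin(2^(3/4)*3^(1/4)*y/2) + C4*cos(2^(3/4)*3^(1/4)*y/2)


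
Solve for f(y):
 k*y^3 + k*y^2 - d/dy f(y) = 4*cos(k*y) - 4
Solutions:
 f(y) = C1 + k*y^4/4 + k*y^3/3 + 4*y - 4*sin(k*y)/k


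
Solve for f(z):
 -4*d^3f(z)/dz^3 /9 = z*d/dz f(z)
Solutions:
 f(z) = C1 + Integral(C2*airyai(-2^(1/3)*3^(2/3)*z/2) + C3*airybi(-2^(1/3)*3^(2/3)*z/2), z)


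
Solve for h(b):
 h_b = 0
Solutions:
 h(b) = C1


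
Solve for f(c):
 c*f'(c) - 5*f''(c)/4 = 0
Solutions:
 f(c) = C1 + C2*erfi(sqrt(10)*c/5)


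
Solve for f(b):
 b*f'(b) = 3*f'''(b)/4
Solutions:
 f(b) = C1 + Integral(C2*airyai(6^(2/3)*b/3) + C3*airybi(6^(2/3)*b/3), b)


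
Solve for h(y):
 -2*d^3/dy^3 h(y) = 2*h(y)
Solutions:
 h(y) = C3*exp(-y) + (C1*sin(sqrt(3)*y/2) + C2*cos(sqrt(3)*y/2))*exp(y/2)


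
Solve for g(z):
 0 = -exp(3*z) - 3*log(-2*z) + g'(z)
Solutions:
 g(z) = C1 + 3*z*log(-z) + 3*z*(-1 + log(2)) + exp(3*z)/3


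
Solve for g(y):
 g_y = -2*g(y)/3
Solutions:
 g(y) = C1*exp(-2*y/3)


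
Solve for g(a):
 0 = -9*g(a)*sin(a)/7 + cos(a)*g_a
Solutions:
 g(a) = C1/cos(a)^(9/7)


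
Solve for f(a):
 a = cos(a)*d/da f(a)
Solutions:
 f(a) = C1 + Integral(a/cos(a), a)


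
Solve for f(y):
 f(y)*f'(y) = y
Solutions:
 f(y) = -sqrt(C1 + y^2)
 f(y) = sqrt(C1 + y^2)


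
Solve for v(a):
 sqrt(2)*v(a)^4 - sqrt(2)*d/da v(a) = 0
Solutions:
 v(a) = (-1/(C1 + 3*a))^(1/3)
 v(a) = (-1/(C1 + a))^(1/3)*(-3^(2/3) - 3*3^(1/6)*I)/6
 v(a) = (-1/(C1 + a))^(1/3)*(-3^(2/3) + 3*3^(1/6)*I)/6


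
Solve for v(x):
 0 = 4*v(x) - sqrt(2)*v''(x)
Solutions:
 v(x) = C1*exp(-2^(3/4)*x) + C2*exp(2^(3/4)*x)


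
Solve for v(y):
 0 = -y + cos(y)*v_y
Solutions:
 v(y) = C1 + Integral(y/cos(y), y)


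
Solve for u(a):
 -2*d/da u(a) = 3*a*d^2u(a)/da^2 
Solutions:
 u(a) = C1 + C2*a^(1/3)


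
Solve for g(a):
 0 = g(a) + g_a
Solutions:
 g(a) = C1*exp(-a)


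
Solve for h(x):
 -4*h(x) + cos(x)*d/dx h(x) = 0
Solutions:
 h(x) = C1*(sin(x)^2 + 2*sin(x) + 1)/(sin(x)^2 - 2*sin(x) + 1)


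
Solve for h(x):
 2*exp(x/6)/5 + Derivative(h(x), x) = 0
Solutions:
 h(x) = C1 - 12*exp(x/6)/5


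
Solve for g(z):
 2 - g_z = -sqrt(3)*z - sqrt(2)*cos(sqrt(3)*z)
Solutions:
 g(z) = C1 + sqrt(3)*z^2/2 + 2*z + sqrt(6)*sin(sqrt(3)*z)/3


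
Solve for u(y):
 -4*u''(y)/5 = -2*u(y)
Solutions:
 u(y) = C1*exp(-sqrt(10)*y/2) + C2*exp(sqrt(10)*y/2)


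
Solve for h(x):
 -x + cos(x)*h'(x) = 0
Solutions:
 h(x) = C1 + Integral(x/cos(x), x)


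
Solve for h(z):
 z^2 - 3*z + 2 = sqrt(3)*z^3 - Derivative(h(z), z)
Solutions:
 h(z) = C1 + sqrt(3)*z^4/4 - z^3/3 + 3*z^2/2 - 2*z


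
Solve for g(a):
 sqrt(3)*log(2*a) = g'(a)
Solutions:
 g(a) = C1 + sqrt(3)*a*log(a) - sqrt(3)*a + sqrt(3)*a*log(2)


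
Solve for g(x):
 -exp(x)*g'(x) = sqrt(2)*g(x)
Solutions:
 g(x) = C1*exp(sqrt(2)*exp(-x))


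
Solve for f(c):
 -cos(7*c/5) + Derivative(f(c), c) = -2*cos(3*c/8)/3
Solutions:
 f(c) = C1 - 16*sin(3*c/8)/9 + 5*sin(7*c/5)/7


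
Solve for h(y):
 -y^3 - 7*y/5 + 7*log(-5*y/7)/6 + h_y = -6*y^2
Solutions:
 h(y) = C1 + y^4/4 - 2*y^3 + 7*y^2/10 - 7*y*log(-y)/6 + 7*y*(-log(5) + 1 + log(7))/6


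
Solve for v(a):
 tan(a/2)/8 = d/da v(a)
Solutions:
 v(a) = C1 - log(cos(a/2))/4


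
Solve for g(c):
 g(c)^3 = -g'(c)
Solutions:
 g(c) = -sqrt(2)*sqrt(-1/(C1 - c))/2
 g(c) = sqrt(2)*sqrt(-1/(C1 - c))/2


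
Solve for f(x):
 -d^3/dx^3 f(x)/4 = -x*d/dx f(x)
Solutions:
 f(x) = C1 + Integral(C2*airyai(2^(2/3)*x) + C3*airybi(2^(2/3)*x), x)


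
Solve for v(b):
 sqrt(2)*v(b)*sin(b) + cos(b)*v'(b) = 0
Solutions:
 v(b) = C1*cos(b)^(sqrt(2))


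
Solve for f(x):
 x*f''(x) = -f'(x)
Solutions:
 f(x) = C1 + C2*log(x)


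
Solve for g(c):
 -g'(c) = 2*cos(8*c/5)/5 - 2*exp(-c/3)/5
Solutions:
 g(c) = C1 - sin(8*c/5)/4 - 6*exp(-c/3)/5


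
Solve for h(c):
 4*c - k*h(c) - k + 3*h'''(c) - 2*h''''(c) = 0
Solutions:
 h(c) = C1*exp(c*Piecewise((-sqrt(-3^(2/3)*(-k)^(1/3)/2 + 9/16)/2 - sqrt(3^(2/3)*(-k)^(1/3)/2 + 9/8 - 27/(32*sqrt(-3^(2/3)*(-k)^(1/3)/2 + 9/16)))/2 + 3/8, Eq(k, 0)), (-sqrt(k/(3*(9*k/128 + sqrt(-k^3/216 + 81*k^2/16384))^(1/3)) + 2*(9*k/128 + sqrt(-k^3/216 + 81*k^2/16384))^(1/3) + 9/16)/2 - sqrt(-k/(3*(9*k/128 + sqrt(-k^3/216 + 81*k^2/16384))^(1/3)) - 2*(9*k/128 + sqrt(-k^3/216 + 81*k^2/16384))^(1/3) + 9/8 - 27/(32*sqrt(k/(3*(9*k/128 + sqrt(-k^3/216 + 81*k^2/16384))^(1/3)) + 2*(9*k/128 + sqrt(-k^3/216 + 81*k^2/16384))^(1/3) + 9/16)))/2 + 3/8, True))) + C2*exp(c*Piecewise((-sqrt(-3^(2/3)*(-k)^(1/3)/2 + 9/16)/2 + sqrt(3^(2/3)*(-k)^(1/3)/2 + 9/8 - 27/(32*sqrt(-3^(2/3)*(-k)^(1/3)/2 + 9/16)))/2 + 3/8, Eq(k, 0)), (-sqrt(k/(3*(9*k/128 + sqrt(-k^3/216 + 81*k^2/16384))^(1/3)) + 2*(9*k/128 + sqrt(-k^3/216 + 81*k^2/16384))^(1/3) + 9/16)/2 + sqrt(-k/(3*(9*k/128 + sqrt(-k^3/216 + 81*k^2/16384))^(1/3)) - 2*(9*k/128 + sqrt(-k^3/216 + 81*k^2/16384))^(1/3) + 9/8 - 27/(32*sqrt(k/(3*(9*k/128 + sqrt(-k^3/216 + 81*k^2/16384))^(1/3)) + 2*(9*k/128 + sqrt(-k^3/216 + 81*k^2/16384))^(1/3) + 9/16)))/2 + 3/8, True))) + C3*exp(c*Piecewise((sqrt(-3^(2/3)*(-k)^(1/3)/2 + 9/16)/2 - sqrt(3^(2/3)*(-k)^(1/3)/2 + 9/8 + 27/(32*sqrt(-3^(2/3)*(-k)^(1/3)/2 + 9/16)))/2 + 3/8, Eq(k, 0)), (sqrt(k/(3*(9*k/128 + sqrt(-k^3/216 + 81*k^2/16384))^(1/3)) + 2*(9*k/128 + sqrt(-k^3/216 + 81*k^2/16384))^(1/3) + 9/16)/2 - sqrt(-k/(3*(9*k/128 + sqrt(-k^3/216 + 81*k^2/16384))^(1/3)) - 2*(9*k/128 + sqrt(-k^3/216 + 81*k^2/16384))^(1/3) + 9/8 + 27/(32*sqrt(k/(3*(9*k/128 + sqrt(-k^3/216 + 81*k^2/16384))^(1/3)) + 2*(9*k/128 + sqrt(-k^3/216 + 81*k^2/16384))^(1/3) + 9/16)))/2 + 3/8, True))) + C4*exp(c*Piecewise((sqrt(-3^(2/3)*(-k)^(1/3)/2 + 9/16)/2 + sqrt(3^(2/3)*(-k)^(1/3)/2 + 9/8 + 27/(32*sqrt(-3^(2/3)*(-k)^(1/3)/2 + 9/16)))/2 + 3/8, Eq(k, 0)), (sqrt(k/(3*(9*k/128 + sqrt(-k^3/216 + 81*k^2/16384))^(1/3)) + 2*(9*k/128 + sqrt(-k^3/216 + 81*k^2/16384))^(1/3) + 9/16)/2 + sqrt(-k/(3*(9*k/128 + sqrt(-k^3/216 + 81*k^2/16384))^(1/3)) - 2*(9*k/128 + sqrt(-k^3/216 + 81*k^2/16384))^(1/3) + 9/8 + 27/(32*sqrt(k/(3*(9*k/128 + sqrt(-k^3/216 + 81*k^2/16384))^(1/3)) + 2*(9*k/128 + sqrt(-k^3/216 + 81*k^2/16384))^(1/3) + 9/16)))/2 + 3/8, True))) + 4*c/k - 1


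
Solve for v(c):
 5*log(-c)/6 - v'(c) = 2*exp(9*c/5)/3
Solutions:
 v(c) = C1 + 5*c*log(-c)/6 - 5*c/6 - 10*exp(9*c/5)/27


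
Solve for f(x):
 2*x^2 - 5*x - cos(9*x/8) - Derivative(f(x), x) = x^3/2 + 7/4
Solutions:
 f(x) = C1 - x^4/8 + 2*x^3/3 - 5*x^2/2 - 7*x/4 - 8*sin(9*x/8)/9


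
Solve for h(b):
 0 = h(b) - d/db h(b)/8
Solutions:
 h(b) = C1*exp(8*b)


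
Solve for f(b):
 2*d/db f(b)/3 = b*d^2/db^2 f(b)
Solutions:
 f(b) = C1 + C2*b^(5/3)


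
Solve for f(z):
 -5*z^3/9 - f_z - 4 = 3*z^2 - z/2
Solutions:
 f(z) = C1 - 5*z^4/36 - z^3 + z^2/4 - 4*z


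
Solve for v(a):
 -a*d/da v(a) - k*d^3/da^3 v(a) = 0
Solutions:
 v(a) = C1 + Integral(C2*airyai(a*(-1/k)^(1/3)) + C3*airybi(a*(-1/k)^(1/3)), a)


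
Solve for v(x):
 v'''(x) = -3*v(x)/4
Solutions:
 v(x) = C3*exp(-6^(1/3)*x/2) + (C1*sin(2^(1/3)*3^(5/6)*x/4) + C2*cos(2^(1/3)*3^(5/6)*x/4))*exp(6^(1/3)*x/4)


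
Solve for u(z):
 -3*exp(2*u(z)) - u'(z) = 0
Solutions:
 u(z) = log(-sqrt(-1/(C1 - 3*z))) - log(2)/2
 u(z) = log(-1/(C1 - 3*z))/2 - log(2)/2


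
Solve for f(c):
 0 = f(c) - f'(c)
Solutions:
 f(c) = C1*exp(c)


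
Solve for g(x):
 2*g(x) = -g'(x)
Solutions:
 g(x) = C1*exp(-2*x)


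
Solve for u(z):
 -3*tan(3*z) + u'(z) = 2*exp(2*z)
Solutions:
 u(z) = C1 + exp(2*z) - log(cos(3*z))


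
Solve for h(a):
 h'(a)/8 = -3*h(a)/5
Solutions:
 h(a) = C1*exp(-24*a/5)


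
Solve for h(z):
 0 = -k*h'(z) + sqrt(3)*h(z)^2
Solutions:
 h(z) = -k/(C1*k + sqrt(3)*z)


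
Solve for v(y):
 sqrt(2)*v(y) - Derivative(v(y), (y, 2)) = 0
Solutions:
 v(y) = C1*exp(-2^(1/4)*y) + C2*exp(2^(1/4)*y)


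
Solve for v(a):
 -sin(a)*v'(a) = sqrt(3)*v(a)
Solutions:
 v(a) = C1*(cos(a) + 1)^(sqrt(3)/2)/(cos(a) - 1)^(sqrt(3)/2)


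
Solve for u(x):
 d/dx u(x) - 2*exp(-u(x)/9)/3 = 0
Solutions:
 u(x) = 9*log(C1 + 2*x/27)


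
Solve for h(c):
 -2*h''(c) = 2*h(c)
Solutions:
 h(c) = C1*sin(c) + C2*cos(c)


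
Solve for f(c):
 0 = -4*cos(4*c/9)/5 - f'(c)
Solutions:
 f(c) = C1 - 9*sin(4*c/9)/5


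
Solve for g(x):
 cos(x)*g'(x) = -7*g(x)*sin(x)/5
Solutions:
 g(x) = C1*cos(x)^(7/5)


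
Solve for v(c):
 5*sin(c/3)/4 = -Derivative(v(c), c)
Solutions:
 v(c) = C1 + 15*cos(c/3)/4


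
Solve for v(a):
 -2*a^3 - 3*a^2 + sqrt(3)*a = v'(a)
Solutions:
 v(a) = C1 - a^4/2 - a^3 + sqrt(3)*a^2/2


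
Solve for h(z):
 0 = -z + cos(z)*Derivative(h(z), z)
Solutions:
 h(z) = C1 + Integral(z/cos(z), z)


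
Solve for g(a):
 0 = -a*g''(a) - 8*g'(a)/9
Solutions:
 g(a) = C1 + C2*a^(1/9)


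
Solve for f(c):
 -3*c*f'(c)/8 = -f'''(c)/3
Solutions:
 f(c) = C1 + Integral(C2*airyai(3^(2/3)*c/2) + C3*airybi(3^(2/3)*c/2), c)


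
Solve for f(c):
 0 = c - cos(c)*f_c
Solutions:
 f(c) = C1 + Integral(c/cos(c), c)


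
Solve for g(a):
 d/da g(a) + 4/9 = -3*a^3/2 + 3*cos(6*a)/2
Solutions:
 g(a) = C1 - 3*a^4/8 - 4*a/9 + sin(6*a)/4


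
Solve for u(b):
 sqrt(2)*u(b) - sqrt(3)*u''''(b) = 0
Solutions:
 u(b) = C1*exp(-2^(1/8)*3^(7/8)*b/3) + C2*exp(2^(1/8)*3^(7/8)*b/3) + C3*sin(2^(1/8)*3^(7/8)*b/3) + C4*cos(2^(1/8)*3^(7/8)*b/3)


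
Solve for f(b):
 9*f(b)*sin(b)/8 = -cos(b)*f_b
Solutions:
 f(b) = C1*cos(b)^(9/8)


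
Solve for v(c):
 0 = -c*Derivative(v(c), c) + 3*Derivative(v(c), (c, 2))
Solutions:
 v(c) = C1 + C2*erfi(sqrt(6)*c/6)


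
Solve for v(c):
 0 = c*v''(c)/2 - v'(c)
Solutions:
 v(c) = C1 + C2*c^3


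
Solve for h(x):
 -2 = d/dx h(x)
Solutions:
 h(x) = C1 - 2*x


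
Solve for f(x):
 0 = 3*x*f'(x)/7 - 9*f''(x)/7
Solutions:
 f(x) = C1 + C2*erfi(sqrt(6)*x/6)


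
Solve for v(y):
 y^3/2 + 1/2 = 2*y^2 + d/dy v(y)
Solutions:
 v(y) = C1 + y^4/8 - 2*y^3/3 + y/2


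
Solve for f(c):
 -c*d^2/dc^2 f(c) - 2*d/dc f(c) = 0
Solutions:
 f(c) = C1 + C2/c


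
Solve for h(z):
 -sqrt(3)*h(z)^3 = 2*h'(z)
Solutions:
 h(z) = -sqrt(-1/(C1 - sqrt(3)*z))
 h(z) = sqrt(-1/(C1 - sqrt(3)*z))


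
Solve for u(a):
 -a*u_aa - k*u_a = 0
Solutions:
 u(a) = C1 + a^(1 - re(k))*(C2*sin(log(a)*Abs(im(k))) + C3*cos(log(a)*im(k)))


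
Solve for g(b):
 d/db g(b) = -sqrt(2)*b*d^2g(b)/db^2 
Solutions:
 g(b) = C1 + C2*b^(1 - sqrt(2)/2)


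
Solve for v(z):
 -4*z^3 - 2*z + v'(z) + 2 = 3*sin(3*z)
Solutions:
 v(z) = C1 + z^4 + z^2 - 2*z - cos(3*z)


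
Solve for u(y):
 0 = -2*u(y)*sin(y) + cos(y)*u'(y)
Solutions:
 u(y) = C1/cos(y)^2


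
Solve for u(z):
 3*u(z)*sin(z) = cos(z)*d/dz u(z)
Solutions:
 u(z) = C1/cos(z)^3


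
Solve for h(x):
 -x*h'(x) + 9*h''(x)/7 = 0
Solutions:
 h(x) = C1 + C2*erfi(sqrt(14)*x/6)


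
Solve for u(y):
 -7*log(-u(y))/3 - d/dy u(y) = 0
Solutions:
 -li(-u(y)) = C1 - 7*y/3


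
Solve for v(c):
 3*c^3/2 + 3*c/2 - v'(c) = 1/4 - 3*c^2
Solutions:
 v(c) = C1 + 3*c^4/8 + c^3 + 3*c^2/4 - c/4


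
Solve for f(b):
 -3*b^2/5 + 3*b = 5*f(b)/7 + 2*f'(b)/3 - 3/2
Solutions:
 f(b) = C1*exp(-15*b/14) - 21*b^2/25 + 721*b/125 - 12313/3750


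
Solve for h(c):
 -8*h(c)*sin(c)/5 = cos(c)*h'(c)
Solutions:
 h(c) = C1*cos(c)^(8/5)


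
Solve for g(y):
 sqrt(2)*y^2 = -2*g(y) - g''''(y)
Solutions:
 g(y) = -sqrt(2)*y^2/2 + (C1*sin(2^(3/4)*y/2) + C2*cos(2^(3/4)*y/2))*exp(-2^(3/4)*y/2) + (C3*sin(2^(3/4)*y/2) + C4*cos(2^(3/4)*y/2))*exp(2^(3/4)*y/2)


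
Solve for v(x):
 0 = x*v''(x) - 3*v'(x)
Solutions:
 v(x) = C1 + C2*x^4


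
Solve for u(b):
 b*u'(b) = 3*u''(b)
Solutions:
 u(b) = C1 + C2*erfi(sqrt(6)*b/6)


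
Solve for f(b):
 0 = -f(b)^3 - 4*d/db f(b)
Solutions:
 f(b) = -sqrt(2)*sqrt(-1/(C1 - b))
 f(b) = sqrt(2)*sqrt(-1/(C1 - b))


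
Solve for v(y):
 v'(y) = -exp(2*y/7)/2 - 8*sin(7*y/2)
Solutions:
 v(y) = C1 - 7*exp(2*y/7)/4 + 16*cos(7*y/2)/7


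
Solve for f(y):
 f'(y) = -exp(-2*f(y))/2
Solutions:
 f(y) = log(-sqrt(C1 - y))
 f(y) = log(C1 - y)/2


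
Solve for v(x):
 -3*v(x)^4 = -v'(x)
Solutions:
 v(x) = (-1/(C1 + 9*x))^(1/3)
 v(x) = (-1/(C1 + 3*x))^(1/3)*(-3^(2/3) - 3*3^(1/6)*I)/6
 v(x) = (-1/(C1 + 3*x))^(1/3)*(-3^(2/3) + 3*3^(1/6)*I)/6


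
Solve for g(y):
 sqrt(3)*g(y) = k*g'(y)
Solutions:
 g(y) = C1*exp(sqrt(3)*y/k)


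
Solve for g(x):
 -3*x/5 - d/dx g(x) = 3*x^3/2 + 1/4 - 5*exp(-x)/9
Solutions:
 g(x) = C1 - 3*x^4/8 - 3*x^2/10 - x/4 - 5*exp(-x)/9


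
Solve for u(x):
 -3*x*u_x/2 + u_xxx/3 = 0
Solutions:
 u(x) = C1 + Integral(C2*airyai(6^(2/3)*x/2) + C3*airybi(6^(2/3)*x/2), x)


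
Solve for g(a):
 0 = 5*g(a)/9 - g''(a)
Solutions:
 g(a) = C1*exp(-sqrt(5)*a/3) + C2*exp(sqrt(5)*a/3)


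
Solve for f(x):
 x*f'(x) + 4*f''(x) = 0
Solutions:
 f(x) = C1 + C2*erf(sqrt(2)*x/4)


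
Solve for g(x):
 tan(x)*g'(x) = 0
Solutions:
 g(x) = C1


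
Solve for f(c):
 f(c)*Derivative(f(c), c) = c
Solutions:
 f(c) = -sqrt(C1 + c^2)
 f(c) = sqrt(C1 + c^2)


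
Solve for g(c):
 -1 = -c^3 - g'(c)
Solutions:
 g(c) = C1 - c^4/4 + c


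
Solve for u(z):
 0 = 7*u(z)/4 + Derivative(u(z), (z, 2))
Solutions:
 u(z) = C1*sin(sqrt(7)*z/2) + C2*cos(sqrt(7)*z/2)


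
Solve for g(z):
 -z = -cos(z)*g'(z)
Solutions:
 g(z) = C1 + Integral(z/cos(z), z)


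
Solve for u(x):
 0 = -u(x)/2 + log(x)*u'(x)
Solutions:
 u(x) = C1*exp(li(x)/2)


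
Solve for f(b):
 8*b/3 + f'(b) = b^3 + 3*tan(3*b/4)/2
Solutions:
 f(b) = C1 + b^4/4 - 4*b^2/3 - 2*log(cos(3*b/4))


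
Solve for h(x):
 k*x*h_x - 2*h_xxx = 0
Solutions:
 h(x) = C1 + Integral(C2*airyai(2^(2/3)*k^(1/3)*x/2) + C3*airybi(2^(2/3)*k^(1/3)*x/2), x)


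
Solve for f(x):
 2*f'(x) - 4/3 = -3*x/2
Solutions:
 f(x) = C1 - 3*x^2/8 + 2*x/3


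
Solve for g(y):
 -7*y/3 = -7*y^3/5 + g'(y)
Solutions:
 g(y) = C1 + 7*y^4/20 - 7*y^2/6


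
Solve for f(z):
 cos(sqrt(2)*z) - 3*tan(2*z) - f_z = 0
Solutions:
 f(z) = C1 + 3*log(cos(2*z))/2 + sqrt(2)*sin(sqrt(2)*z)/2


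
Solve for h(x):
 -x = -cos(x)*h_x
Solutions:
 h(x) = C1 + Integral(x/cos(x), x)


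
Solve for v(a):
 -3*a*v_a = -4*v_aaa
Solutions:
 v(a) = C1 + Integral(C2*airyai(6^(1/3)*a/2) + C3*airybi(6^(1/3)*a/2), a)


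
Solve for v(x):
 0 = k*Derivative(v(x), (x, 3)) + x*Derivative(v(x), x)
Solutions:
 v(x) = C1 + Integral(C2*airyai(x*(-1/k)^(1/3)) + C3*airybi(x*(-1/k)^(1/3)), x)


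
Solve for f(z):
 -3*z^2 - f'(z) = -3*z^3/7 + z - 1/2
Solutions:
 f(z) = C1 + 3*z^4/28 - z^3 - z^2/2 + z/2


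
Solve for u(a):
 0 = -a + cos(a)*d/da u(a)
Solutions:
 u(a) = C1 + Integral(a/cos(a), a)


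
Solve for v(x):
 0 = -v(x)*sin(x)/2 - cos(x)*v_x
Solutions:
 v(x) = C1*sqrt(cos(x))


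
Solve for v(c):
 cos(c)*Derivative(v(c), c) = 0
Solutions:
 v(c) = C1


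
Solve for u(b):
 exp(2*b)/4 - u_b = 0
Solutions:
 u(b) = C1 + exp(2*b)/8


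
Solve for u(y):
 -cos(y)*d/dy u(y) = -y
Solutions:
 u(y) = C1 + Integral(y/cos(y), y)


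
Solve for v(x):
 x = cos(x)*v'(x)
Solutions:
 v(x) = C1 + Integral(x/cos(x), x)


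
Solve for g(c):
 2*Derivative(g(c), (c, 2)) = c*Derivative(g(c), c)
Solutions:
 g(c) = C1 + C2*erfi(c/2)


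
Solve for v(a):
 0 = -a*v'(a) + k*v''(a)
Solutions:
 v(a) = C1 + C2*erf(sqrt(2)*a*sqrt(-1/k)/2)/sqrt(-1/k)


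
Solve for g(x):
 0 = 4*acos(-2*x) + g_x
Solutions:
 g(x) = C1 - 4*x*acos(-2*x) - 2*sqrt(1 - 4*x^2)


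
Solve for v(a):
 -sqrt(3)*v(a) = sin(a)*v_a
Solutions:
 v(a) = C1*(cos(a) + 1)^(sqrt(3)/2)/(cos(a) - 1)^(sqrt(3)/2)


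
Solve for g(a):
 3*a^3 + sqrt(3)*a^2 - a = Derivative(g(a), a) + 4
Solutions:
 g(a) = C1 + 3*a^4/4 + sqrt(3)*a^3/3 - a^2/2 - 4*a


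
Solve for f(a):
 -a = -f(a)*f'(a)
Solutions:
 f(a) = -sqrt(C1 + a^2)
 f(a) = sqrt(C1 + a^2)


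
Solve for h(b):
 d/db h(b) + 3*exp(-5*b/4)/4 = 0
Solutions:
 h(b) = C1 + 3*exp(-5*b/4)/5


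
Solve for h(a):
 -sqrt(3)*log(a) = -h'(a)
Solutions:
 h(a) = C1 + sqrt(3)*a*log(a) - sqrt(3)*a


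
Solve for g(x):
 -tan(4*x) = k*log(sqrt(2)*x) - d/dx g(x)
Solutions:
 g(x) = C1 + k*x*(log(x) - 1) + k*x*log(2)/2 - log(cos(4*x))/4


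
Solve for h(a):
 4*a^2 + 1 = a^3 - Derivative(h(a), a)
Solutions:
 h(a) = C1 + a^4/4 - 4*a^3/3 - a


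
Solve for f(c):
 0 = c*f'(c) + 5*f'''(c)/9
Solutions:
 f(c) = C1 + Integral(C2*airyai(-15^(2/3)*c/5) + C3*airybi(-15^(2/3)*c/5), c)


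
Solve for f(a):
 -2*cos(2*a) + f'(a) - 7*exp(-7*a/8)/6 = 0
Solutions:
 f(a) = C1 + sin(2*a) - 4*exp(-7*a/8)/3


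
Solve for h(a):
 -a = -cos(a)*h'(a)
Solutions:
 h(a) = C1 + Integral(a/cos(a), a)


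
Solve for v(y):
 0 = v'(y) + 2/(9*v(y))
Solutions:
 v(y) = -sqrt(C1 - 4*y)/3
 v(y) = sqrt(C1 - 4*y)/3


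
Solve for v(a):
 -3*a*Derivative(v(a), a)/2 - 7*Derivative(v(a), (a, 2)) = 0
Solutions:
 v(a) = C1 + C2*erf(sqrt(21)*a/14)


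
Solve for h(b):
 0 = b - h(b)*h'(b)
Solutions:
 h(b) = -sqrt(C1 + b^2)
 h(b) = sqrt(C1 + b^2)


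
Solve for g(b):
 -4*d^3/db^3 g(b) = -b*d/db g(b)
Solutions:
 g(b) = C1 + Integral(C2*airyai(2^(1/3)*b/2) + C3*airybi(2^(1/3)*b/2), b)


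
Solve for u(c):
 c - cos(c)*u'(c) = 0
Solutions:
 u(c) = C1 + Integral(c/cos(c), c)


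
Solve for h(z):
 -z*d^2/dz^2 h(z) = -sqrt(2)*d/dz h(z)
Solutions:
 h(z) = C1 + C2*z^(1 + sqrt(2))


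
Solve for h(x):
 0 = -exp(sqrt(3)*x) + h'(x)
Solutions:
 h(x) = C1 + sqrt(3)*exp(sqrt(3)*x)/3


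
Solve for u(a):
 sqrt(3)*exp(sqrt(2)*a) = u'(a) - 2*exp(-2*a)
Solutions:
 u(a) = C1 + sqrt(6)*exp(sqrt(2)*a)/2 - exp(-2*a)


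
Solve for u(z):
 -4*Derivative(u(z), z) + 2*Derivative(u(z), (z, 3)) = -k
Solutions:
 u(z) = C1 + C2*exp(-sqrt(2)*z) + C3*exp(sqrt(2)*z) + k*z/4


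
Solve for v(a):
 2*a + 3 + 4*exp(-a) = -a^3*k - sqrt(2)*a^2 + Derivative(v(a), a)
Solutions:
 v(a) = C1 + a^4*k/4 + sqrt(2)*a^3/3 + a^2 + 3*a - 4*exp(-a)


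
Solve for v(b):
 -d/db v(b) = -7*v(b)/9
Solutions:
 v(b) = C1*exp(7*b/9)


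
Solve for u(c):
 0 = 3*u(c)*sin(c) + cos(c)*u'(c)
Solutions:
 u(c) = C1*cos(c)^3
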